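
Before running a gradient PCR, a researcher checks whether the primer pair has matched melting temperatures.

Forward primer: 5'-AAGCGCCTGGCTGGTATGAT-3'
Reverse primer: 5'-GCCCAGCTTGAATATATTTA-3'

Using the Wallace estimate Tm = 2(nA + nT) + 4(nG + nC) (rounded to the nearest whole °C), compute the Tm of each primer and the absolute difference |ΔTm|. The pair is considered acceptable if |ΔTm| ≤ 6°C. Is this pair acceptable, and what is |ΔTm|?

Forward: A=4 T=5 G=7 C=4 → Tm = 2·9 + 4·11 = 62°C.
Reverse: A=6 T=7 G=3 C=4 → Tm = 2·13 + 4·7 = 54°C.
|ΔTm| = |62 − 54| = 8°C, > 6°C.

|ΔTm| = 8°C; the pair is not acceptable.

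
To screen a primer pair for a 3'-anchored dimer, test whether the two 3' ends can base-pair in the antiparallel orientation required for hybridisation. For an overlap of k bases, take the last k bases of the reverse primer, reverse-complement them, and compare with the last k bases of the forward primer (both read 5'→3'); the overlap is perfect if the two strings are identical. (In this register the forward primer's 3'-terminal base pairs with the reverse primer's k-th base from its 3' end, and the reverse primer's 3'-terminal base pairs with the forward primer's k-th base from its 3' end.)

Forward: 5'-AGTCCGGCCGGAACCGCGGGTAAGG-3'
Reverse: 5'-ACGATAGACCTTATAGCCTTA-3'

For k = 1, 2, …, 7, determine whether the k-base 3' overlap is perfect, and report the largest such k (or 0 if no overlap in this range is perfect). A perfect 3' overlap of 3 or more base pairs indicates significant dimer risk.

Longest perfect overlap: 5 complementary base pairs; significant dimer risk (threshold 3).

Last 7 bases (5'→3') — forward …GGTAAGG, reverse …AGCCTTA.
Reverse complement of the reverse primer's last 7 bases: TAAGGCT; its first k bases are the reverse complement of the reverse primer's last k bases, so a perfect k-base overlap needs the forward primer's last k bases to equal them.
Comparing (forward last k vs required): k=1: G vs T ✗; k=2: GG vs TA ✗; k=3: AGG vs TAA ✗; k=4: AAGG vs TAAG ✗; k=5: TAAGG vs TAAGG ✓; k=6: GTAAGG vs TAAGGC ✗; k=7: GGTAAGG vs TAAGGCT ✗.
Only k = 5 is perfect, so the longest perfect 3' overlap is 5.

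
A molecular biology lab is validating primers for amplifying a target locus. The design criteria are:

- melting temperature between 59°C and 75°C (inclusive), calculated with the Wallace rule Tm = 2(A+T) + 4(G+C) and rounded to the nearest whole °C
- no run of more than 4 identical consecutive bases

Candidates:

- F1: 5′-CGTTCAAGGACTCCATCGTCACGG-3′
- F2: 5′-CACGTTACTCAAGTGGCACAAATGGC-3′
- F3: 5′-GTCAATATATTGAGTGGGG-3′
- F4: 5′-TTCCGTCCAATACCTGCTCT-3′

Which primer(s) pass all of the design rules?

F1 (24 nt, A=5 T=5 G=6 C=8): Tm = 2·10 + 4·14 = 76°C, outside 59–75°C ✗; longest run = 2 ✓ — fails.
F2 (26 nt, A=8 T=5 G=6 C=7): Tm = 2·13 + 4·13 = 78°C, outside 59–75°C ✗; longest run = 3 ✓ — fails.
F3 (19 nt, A=5 T=6 G=7 C=1): Tm = 2·11 + 4·8 = 54°C, outside 59–75°C ✗; longest run = 4 ✓ — fails.
F4 (20 nt, A=3 T=7 G=2 C=8): Tm = 2·10 + 4·10 = 60°C ✓; longest run = 2 ✓ — passes.

F4 only.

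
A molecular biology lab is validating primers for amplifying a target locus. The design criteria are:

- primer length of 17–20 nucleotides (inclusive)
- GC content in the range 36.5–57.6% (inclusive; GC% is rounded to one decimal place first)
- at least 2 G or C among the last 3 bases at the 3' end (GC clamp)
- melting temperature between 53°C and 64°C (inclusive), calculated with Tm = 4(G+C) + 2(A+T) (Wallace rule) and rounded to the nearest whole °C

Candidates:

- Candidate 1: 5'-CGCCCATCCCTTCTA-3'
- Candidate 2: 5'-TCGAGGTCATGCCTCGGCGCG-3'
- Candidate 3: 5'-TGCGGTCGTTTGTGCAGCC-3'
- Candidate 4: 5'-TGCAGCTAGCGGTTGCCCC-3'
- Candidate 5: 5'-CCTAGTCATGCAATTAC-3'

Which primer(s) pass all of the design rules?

None of the candidates satisfy all criteria.

Candidate 1 (15 nt, A=2 T=4 G=1 C=8): length 15, outside 17–20 ✗; GC 9/15 = 60.0%, outside 36.5–57.6% ✗; 3' end CTA has 1 G/C, need ≥2 ✗; Tm = 2·6 + 4·9 = 48°C, outside 53–64°C ✗ — fails.
Candidate 2 (21 nt, A=2 T=4 G=8 C=7): length 21, outside 17–20 ✗; GC 15/21 = 71.4%, outside 36.5–57.6% ✗; 3' end GCG has 3 G/C ✓; Tm = 2·6 + 4·15 = 72°C, outside 53–64°C ✗ — fails.
Candidate 3 (19 nt, A=1 T=6 G=7 C=5): length 19 ✓; GC 12/19 = 63.2%, outside 36.5–57.6% ✗; 3' end GCC has 3 G/C ✓; Tm = 2·7 + 4·12 = 62°C ✓ — fails.
Candidate 4 (19 nt, A=2 T=4 G=6 C=7): length 19 ✓; GC 13/19 = 68.4%, outside 36.5–57.6% ✗; 3' end CCC has 3 G/C ✓; Tm = 2·6 + 4·13 = 64°C ✓ — fails.
Candidate 5 (17 nt, A=5 T=5 G=2 C=5): length 17 ✓; GC 7/17 = 41.2% ✓; 3' end TAC has 1 G/C, need ≥2 ✗; Tm = 2·10 + 4·7 = 48°C, outside 53–64°C ✗ — fails.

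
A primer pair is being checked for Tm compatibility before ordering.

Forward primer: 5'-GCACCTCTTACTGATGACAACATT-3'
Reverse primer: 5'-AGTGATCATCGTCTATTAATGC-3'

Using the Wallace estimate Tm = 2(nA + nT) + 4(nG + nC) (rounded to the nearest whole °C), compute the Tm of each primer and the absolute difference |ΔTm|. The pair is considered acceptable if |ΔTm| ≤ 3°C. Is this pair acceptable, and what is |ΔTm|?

|ΔTm| = 8°C; the pair is not acceptable.

Forward: A=7 T=7 G=3 C=7 → Tm = 2·14 + 4·10 = 68°C.
Reverse: A=6 T=8 G=4 C=4 → Tm = 2·14 + 4·8 = 60°C.
|ΔTm| = |68 − 60| = 8°C, > 3°C.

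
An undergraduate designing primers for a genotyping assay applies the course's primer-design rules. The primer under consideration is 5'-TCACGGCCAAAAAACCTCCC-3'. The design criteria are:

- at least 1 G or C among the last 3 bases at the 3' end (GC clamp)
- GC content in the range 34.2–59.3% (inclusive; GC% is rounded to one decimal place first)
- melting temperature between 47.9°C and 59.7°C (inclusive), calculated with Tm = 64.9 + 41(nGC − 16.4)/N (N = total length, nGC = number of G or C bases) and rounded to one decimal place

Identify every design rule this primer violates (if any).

Base counts: A=7, T=2, G=2, C=9 (length 20).
GC clamp: 3' end CCC has 3 G/C ✓
GC content: GC 11/20 = 55.0% ✓
Tm: Tm = 64.9 + 41·(11 − 16.4)/20 = 53.8°C ✓

Meets all criteria.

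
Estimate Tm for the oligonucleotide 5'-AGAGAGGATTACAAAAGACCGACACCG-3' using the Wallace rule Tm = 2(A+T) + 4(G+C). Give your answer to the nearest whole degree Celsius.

Base counts: A=12, T=2, G=7, C=6 (length 27).
Tm = 2·(12+2) + 4·(7+6) = 2·14 + 4·13 = 28 + 52 = 80°C.

80°C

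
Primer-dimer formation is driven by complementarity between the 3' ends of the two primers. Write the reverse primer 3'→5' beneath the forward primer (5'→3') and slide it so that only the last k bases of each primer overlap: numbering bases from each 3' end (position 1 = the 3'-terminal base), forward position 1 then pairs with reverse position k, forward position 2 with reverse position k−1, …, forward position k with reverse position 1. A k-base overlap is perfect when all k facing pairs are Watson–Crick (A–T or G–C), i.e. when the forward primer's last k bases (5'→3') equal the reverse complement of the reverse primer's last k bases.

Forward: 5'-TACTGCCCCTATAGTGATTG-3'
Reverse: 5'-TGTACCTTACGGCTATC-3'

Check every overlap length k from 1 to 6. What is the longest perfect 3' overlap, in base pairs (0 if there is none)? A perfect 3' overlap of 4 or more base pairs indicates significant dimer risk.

Last 6 bases (5'→3') — forward …TGATTG, reverse …GCTATC.
Reverse complement of the reverse primer's last 6 bases: GATAGC; its first k bases are the reverse complement of the reverse primer's last k bases, so a perfect k-base overlap needs the forward primer's last k bases to equal them.
Comparing (forward last k vs required): k=1: G vs G ✓; k=2: TG vs GA ✗; k=3: TTG vs GAT ✗; k=4: ATTG vs GATA ✗; k=5: GATTG vs GATAG ✗; k=6: TGATTG vs GATAGC ✗.
Only k = 1 is perfect, so the longest perfect 3' overlap is 1.

Longest perfect overlap: 1 complementary base pair; below the dimer-risk threshold (threshold 4).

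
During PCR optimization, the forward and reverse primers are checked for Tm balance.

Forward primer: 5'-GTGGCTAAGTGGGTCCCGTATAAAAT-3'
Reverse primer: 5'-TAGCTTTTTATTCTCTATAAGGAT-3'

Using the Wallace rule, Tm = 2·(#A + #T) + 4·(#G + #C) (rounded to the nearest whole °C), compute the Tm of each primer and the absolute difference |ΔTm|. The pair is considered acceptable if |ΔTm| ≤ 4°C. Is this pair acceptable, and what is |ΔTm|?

|ΔTm| = 16°C; the pair is not acceptable.

Forward: A=7 T=7 G=8 C=4 → Tm = 2·14 + 4·12 = 76°C.
Reverse: A=6 T=12 G=3 C=3 → Tm = 2·18 + 4·6 = 60°C.
|ΔTm| = |76 − 60| = 16°C, > 4°C.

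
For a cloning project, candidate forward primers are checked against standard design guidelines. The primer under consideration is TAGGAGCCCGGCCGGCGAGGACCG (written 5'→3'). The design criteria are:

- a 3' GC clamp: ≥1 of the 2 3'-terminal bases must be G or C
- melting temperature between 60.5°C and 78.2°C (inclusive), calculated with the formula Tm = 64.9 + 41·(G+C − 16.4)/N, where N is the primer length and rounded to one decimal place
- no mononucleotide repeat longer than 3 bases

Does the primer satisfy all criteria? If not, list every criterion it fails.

Base counts: A=4, T=1, G=11, C=8 (length 24).
GC clamp: 3' end CG has 2 G/C ✓
Tm: Tm = 64.9 + 41·(19 − 16.4)/24 = 69.3°C ✓
homopolymer run: longest run = 3 ✓

Meets all criteria.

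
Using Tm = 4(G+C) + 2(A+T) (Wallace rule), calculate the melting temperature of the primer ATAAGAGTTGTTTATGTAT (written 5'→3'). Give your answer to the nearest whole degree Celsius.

46°C

Base counts: A=6, T=9, G=4, C=0 (length 19).
Tm = 2·(6+9) + 4·(4+0) = 2·15 + 4·4 = 30 + 16 = 46°C.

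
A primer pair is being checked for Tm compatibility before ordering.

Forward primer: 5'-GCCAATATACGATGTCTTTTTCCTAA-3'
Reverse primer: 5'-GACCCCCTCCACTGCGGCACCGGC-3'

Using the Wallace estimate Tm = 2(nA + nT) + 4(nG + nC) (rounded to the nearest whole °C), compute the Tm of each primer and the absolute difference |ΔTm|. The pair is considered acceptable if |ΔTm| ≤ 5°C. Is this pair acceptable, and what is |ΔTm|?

|ΔTm| = 16°C; the pair is not acceptable.

Forward: A=7 T=10 G=3 C=6 → Tm = 2·17 + 4·9 = 70°C.
Reverse: A=3 T=2 G=6 C=13 → Tm = 2·5 + 4·19 = 86°C.
|ΔTm| = |70 − 86| = 16°C, > 5°C.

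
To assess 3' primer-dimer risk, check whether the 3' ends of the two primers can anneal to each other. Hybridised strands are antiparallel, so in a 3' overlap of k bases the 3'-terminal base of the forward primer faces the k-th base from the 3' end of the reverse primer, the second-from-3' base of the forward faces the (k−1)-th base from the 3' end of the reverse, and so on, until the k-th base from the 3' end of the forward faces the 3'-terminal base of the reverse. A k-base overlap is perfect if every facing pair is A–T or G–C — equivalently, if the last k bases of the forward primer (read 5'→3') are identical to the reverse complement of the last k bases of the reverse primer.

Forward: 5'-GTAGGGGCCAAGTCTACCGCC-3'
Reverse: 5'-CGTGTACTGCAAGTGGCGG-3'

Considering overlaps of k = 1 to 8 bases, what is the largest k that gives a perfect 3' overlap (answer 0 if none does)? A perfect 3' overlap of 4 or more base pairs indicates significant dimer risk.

Longest perfect overlap: 5 complementary base pairs; significant dimer risk (threshold 4).

Last 8 bases (5'→3') — forward …CTACCGCC, reverse …AGTGGCGG.
Reverse complement of the reverse primer's last 8 bases: CCGCCACT; its first k bases are the reverse complement of the reverse primer's last k bases, so a perfect k-base overlap needs the forward primer's last k bases to equal them.
Comparing (forward last k vs required): k=1: C vs C ✓; k=2: CC vs CC ✓; k=3: GCC vs CCG ✗; k=4: CGCC vs CCGC ✗; k=5: CCGCC vs CCGCC ✓; k=6: ACCGCC vs CCGCCA ✗; k=7: TACCGCC vs CCGCCAC ✗; k=8: CTACCGCC vs CCGCCACT ✗.
Perfect overlaps at k = 1, 2, 5; the largest is 5.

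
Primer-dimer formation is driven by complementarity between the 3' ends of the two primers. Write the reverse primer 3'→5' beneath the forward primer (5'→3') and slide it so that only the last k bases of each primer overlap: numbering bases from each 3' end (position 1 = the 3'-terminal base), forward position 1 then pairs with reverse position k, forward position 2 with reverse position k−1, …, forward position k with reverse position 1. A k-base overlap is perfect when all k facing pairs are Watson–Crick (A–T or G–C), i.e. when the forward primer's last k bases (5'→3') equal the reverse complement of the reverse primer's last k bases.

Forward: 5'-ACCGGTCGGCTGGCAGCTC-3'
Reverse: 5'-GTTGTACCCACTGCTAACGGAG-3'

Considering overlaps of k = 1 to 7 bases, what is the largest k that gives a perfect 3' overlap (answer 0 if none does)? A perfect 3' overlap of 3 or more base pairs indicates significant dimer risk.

Last 7 bases (5'→3') — forward …GCAGCTC, reverse …AACGGAG.
Reverse complement of the reverse primer's last 7 bases: CTCCGTT; its first k bases are the reverse complement of the reverse primer's last k bases, so a perfect k-base overlap needs the forward primer's last k bases to equal them.
Comparing (forward last k vs required): k=1: C vs C ✓; k=2: TC vs CT ✗; k=3: CTC vs CTC ✓; k=4: GCTC vs CTCC ✗; k=5: AGCTC vs CTCCG ✗; k=6: CAGCTC vs CTCCGT ✗; k=7: GCAGCTC vs CTCCGTT ✗.
Perfect overlaps at k = 1, 3; the largest is 3.

Longest perfect overlap: 3 complementary base pairs; significant dimer risk (threshold 3).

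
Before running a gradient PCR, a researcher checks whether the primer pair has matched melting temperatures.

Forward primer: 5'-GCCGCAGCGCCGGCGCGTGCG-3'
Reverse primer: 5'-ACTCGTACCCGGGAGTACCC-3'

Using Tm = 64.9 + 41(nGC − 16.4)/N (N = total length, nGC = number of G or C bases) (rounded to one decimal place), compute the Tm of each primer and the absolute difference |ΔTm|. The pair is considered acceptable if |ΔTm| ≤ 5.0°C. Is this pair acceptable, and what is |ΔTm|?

|ΔTm| = 12.1°C; the pair is not acceptable.

Forward: G+C = 19, N = 21 → Tm = 64.9 + 41·(19 − 16.4)/21 = 70.0°C.
Reverse: G+C = 13, N = 20 → Tm = 64.9 + 41·(13 − 16.4)/20 = 57.9°C.
|ΔTm| = |70.0 − 57.9| = 12.1°C, > 5.0°C.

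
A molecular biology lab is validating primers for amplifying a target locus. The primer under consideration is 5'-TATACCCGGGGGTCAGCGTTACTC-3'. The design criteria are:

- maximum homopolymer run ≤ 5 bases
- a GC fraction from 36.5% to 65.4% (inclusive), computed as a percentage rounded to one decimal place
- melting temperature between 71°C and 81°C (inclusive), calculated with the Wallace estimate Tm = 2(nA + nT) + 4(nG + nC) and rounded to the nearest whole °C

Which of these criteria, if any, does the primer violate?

Meets all criteria.

Base counts: A=4, T=6, G=7, C=7 (length 24).
homopolymer run: longest run = 5 ✓
GC content: GC 14/24 = 58.3% ✓
Tm: Tm = 2·10 + 4·14 = 76°C ✓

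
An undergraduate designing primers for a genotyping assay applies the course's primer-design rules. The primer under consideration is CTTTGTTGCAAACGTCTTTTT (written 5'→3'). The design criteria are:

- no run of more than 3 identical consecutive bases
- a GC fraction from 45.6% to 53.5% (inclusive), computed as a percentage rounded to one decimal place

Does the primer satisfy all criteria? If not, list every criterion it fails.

Fails: homopolymer run, GC content.

Base counts: A=3, T=11, G=3, C=4 (length 21).
homopolymer run: longest run = 5, exceeds 3 ✗
GC content: GC 7/21 = 33.3%, outside 45.6–53.5% ✗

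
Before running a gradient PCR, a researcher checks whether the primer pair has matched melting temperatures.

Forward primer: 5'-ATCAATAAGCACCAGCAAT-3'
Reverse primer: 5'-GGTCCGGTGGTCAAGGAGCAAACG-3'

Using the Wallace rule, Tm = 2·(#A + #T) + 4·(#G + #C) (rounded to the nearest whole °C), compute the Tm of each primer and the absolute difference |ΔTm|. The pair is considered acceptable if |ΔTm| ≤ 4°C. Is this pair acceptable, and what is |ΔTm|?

Forward: A=9 T=3 G=2 C=5 → Tm = 2·12 + 4·7 = 52°C.
Reverse: A=6 T=3 G=10 C=5 → Tm = 2·9 + 4·15 = 78°C.
|ΔTm| = |52 − 78| = 26°C, > 4°C.

|ΔTm| = 26°C; the pair is not acceptable.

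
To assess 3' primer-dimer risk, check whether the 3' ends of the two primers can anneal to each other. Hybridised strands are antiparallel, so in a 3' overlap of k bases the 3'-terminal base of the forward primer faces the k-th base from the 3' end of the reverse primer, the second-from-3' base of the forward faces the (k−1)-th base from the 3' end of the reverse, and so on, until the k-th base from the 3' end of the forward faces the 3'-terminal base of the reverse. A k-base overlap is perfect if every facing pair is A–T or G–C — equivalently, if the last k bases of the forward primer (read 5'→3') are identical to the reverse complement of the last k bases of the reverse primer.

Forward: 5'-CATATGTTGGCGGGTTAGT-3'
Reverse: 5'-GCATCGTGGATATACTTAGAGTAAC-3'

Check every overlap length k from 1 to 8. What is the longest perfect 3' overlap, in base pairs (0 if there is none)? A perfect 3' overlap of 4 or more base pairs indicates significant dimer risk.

Last 8 bases (5'→3') — forward …GGGTTAGT, reverse …AGAGTAAC.
Reverse complement of the reverse primer's last 8 bases: GTTACTCT; its first k bases are the reverse complement of the reverse primer's last k bases, so a perfect k-base overlap needs the forward primer's last k bases to equal them.
Comparing (forward last k vs required): k=1: T vs G ✗; k=2: GT vs GT ✓; k=3: AGT vs GTT ✗; k=4: TAGT vs GTTA ✗; k=5: TTAGT vs GTTAC ✗; k=6: GTTAGT vs GTTACT ✗; k=7: GGTTAGT vs GTTACTC ✗; k=8: GGGTTAGT vs GTTACTCT ✗.
Only k = 2 is perfect, so the longest perfect 3' overlap is 2.

Longest perfect overlap: 2 complementary base pairs; below the dimer-risk threshold (threshold 4).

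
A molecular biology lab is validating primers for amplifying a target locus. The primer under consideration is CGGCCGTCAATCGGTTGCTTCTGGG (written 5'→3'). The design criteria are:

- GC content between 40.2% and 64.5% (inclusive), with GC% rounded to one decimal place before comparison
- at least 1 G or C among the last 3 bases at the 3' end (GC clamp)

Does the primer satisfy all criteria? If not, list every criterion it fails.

Meets all criteria.

Base counts: A=2, T=7, G=9, C=7 (length 25).
GC content: GC 16/25 = 64.0% ✓
GC clamp: 3' end GGG has 3 G/C ✓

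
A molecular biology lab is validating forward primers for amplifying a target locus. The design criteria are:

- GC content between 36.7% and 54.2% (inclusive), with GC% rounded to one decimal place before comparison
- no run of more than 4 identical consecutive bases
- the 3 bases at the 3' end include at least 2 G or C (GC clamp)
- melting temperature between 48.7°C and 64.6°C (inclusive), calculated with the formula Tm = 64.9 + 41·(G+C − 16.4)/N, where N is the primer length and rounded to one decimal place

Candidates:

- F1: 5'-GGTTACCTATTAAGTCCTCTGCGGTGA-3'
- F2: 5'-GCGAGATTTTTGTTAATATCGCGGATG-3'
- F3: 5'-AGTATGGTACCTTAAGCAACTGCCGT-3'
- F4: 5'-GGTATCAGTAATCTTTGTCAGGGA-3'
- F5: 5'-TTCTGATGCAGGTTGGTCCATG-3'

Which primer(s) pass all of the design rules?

F1 (27 nt, A=5 T=9 G=7 C=6): GC 13/27 = 48.1% ✓; longest run = 2 ✓; 3' end TGA has 1 G/C, need ≥2 ✗; Tm = 64.9 + 41·(13 − 16.4)/27 = 59.7°C ✓ — fails.
F2 (27 nt, A=6 T=10 G=8 C=3): GC 11/27 = 40.7% ✓; longest run = 5, exceeds 4 ✗; 3' end ATG has 1 G/C, need ≥2 ✗; Tm = 64.9 + 41·(11 − 16.4)/27 = 56.7°C ✓ — fails.
F3 (26 nt, A=7 T=7 G=6 C=6): GC 12/26 = 46.2% ✓; longest run = 2 ✓; 3' end CGT has 2 G/C ✓; Tm = 64.9 + 41·(12 − 16.4)/26 = 58.0°C ✓ — passes.
F4 (24 nt, A=6 T=8 G=7 C=3): GC 10/24 = 41.7% ✓; longest run = 3 ✓; 3' end GGA has 2 G/C ✓; Tm = 64.9 + 41·(10 − 16.4)/24 = 54.0°C ✓ — passes.
F5 (22 nt, A=3 T=8 G=7 C=4): GC 11/22 = 50.0% ✓; longest run = 2 ✓; 3' end ATG has 1 G/C, need ≥2 ✗; Tm = 64.9 + 41·(11 − 16.4)/22 = 54.8°C ✓ — fails.

F3 and F4.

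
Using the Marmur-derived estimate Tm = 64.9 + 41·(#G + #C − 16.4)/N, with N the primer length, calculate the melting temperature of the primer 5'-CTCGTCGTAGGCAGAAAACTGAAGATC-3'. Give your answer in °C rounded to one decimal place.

Base counts: A=9, T=5, G=7, C=6; G+C = 13, N = 27.
Tm = 64.9 + 41·(13 − 16.4)/27 = 64.9 + -139.40/27 = 59.7°C.

59.7°C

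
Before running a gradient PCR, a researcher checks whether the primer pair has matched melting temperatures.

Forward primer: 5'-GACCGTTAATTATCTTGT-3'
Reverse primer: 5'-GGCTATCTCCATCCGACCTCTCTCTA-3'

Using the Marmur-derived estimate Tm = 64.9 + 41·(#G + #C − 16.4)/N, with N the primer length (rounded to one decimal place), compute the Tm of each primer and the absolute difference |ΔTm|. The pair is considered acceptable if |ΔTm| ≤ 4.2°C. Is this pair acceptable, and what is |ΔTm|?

Forward: G+C = 6, N = 18 → Tm = 64.9 + 41·(6 − 16.4)/18 = 41.2°C.
Reverse: G+C = 14, N = 26 → Tm = 64.9 + 41·(14 − 16.4)/26 = 61.1°C.
|ΔTm| = |41.2 − 61.1| = 19.9°C, > 4.2°C.

|ΔTm| = 19.9°C; the pair is not acceptable.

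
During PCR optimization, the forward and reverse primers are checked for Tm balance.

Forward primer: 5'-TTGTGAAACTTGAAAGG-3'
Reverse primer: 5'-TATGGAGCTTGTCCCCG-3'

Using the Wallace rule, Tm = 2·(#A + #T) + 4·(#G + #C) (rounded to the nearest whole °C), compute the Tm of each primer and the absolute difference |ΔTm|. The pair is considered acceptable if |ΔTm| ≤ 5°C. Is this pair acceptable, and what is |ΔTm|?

|ΔTm| = 8°C; the pair is not acceptable.

Forward: A=6 T=5 G=5 C=1 → Tm = 2·11 + 4·6 = 46°C.
Reverse: A=2 T=5 G=5 C=5 → Tm = 2·7 + 4·10 = 54°C.
|ΔTm| = |46 − 54| = 8°C, > 5°C.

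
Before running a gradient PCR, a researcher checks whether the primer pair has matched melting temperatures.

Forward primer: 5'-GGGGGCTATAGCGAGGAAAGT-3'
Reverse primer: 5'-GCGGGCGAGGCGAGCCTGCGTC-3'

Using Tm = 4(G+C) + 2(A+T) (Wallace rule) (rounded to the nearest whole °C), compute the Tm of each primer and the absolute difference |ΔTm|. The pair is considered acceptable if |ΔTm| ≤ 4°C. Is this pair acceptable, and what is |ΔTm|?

Forward: A=6 T=3 G=10 C=2 → Tm = 2·9 + 4·12 = 66°C.
Reverse: A=2 T=2 G=11 C=7 → Tm = 2·4 + 4·18 = 80°C.
|ΔTm| = |66 − 80| = 14°C, > 4°C.

|ΔTm| = 14°C; the pair is not acceptable.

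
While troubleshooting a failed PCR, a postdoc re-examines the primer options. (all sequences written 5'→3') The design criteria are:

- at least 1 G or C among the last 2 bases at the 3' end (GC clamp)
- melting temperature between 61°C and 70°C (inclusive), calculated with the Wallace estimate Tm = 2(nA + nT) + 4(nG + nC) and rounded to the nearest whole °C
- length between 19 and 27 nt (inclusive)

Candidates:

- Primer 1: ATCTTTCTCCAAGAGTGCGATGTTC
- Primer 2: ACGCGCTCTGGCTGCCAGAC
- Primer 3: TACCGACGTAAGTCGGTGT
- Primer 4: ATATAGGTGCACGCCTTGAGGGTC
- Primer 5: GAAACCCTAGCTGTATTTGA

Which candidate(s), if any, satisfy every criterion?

Primer 2 only.

Primer 1 (25 nt, A=5 T=9 G=5 C=6): 3' end TC has 1 G/C ✓; Tm = 2·14 + 4·11 = 72°C, outside 61–70°C ✗; length 25 ✓ — fails.
Primer 2 (20 nt, A=3 T=3 G=6 C=8): 3' end AC has 1 G/C ✓; Tm = 2·6 + 4·14 = 68°C ✓; length 20 ✓ — passes.
Primer 3 (19 nt, A=4 T=5 G=6 C=4): 3' end GT has 1 G/C ✓; Tm = 2·9 + 4·10 = 58°C, outside 61–70°C ✗; length 19 ✓ — fails.
Primer 4 (24 nt, A=5 T=6 G=8 C=5): 3' end TC has 1 G/C ✓; Tm = 2·11 + 4·13 = 74°C, outside 61–70°C ✗; length 24 ✓ — fails.
Primer 5 (20 nt, A=6 T=6 G=4 C=4): 3' end GA has 1 G/C ✓; Tm = 2·12 + 4·8 = 56°C, outside 61–70°C ✗; length 20 ✓ — fails.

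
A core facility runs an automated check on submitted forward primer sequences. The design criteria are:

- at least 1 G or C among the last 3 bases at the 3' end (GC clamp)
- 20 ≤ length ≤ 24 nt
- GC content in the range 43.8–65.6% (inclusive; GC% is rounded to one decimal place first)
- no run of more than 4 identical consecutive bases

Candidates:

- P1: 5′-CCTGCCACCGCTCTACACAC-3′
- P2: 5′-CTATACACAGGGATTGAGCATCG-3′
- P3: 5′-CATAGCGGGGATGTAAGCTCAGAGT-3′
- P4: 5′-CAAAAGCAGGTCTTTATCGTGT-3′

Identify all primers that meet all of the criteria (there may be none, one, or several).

P1 (20 nt, A=4 T=3 G=2 C=11): 3' end CAC has 2 G/C ✓; length 20 ✓; GC 13/20 = 65.0% ✓; longest run = 2 ✓ — passes.
P2 (23 nt, A=7 T=5 G=6 C=5): 3' end TCG has 2 G/C ✓; length 23 ✓; GC 11/23 = 47.8% ✓; longest run = 3 ✓ — passes.
P3 (25 nt, A=7 T=5 G=9 C=4): 3' end AGT has 1 G/C ✓; length 25, outside 20–24 ✗; GC 13/25 = 52.0% ✓; longest run = 4 ✓ — fails.
P4 (22 nt, A=6 T=7 G=5 C=4): 3' end TGT has 1 G/C ✓; length 22 ✓; GC 9/22 = 40.9%, outside 43.8–65.6% ✗; longest run = 4 ✓ — fails.

P1 and P2.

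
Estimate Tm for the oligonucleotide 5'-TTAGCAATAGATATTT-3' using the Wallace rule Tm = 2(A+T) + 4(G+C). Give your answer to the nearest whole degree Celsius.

38°C

Base counts: A=6, T=7, G=2, C=1 (length 16).
Tm = 2·(6+7) + 4·(2+1) = 2·13 + 4·3 = 26 + 12 = 38°C.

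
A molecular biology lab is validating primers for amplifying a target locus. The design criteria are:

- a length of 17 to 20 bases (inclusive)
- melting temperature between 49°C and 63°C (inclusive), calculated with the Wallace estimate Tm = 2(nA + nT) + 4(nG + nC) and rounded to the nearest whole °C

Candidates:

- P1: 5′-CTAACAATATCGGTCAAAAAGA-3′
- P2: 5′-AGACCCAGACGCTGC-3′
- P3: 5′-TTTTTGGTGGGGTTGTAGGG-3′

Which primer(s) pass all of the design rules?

P1 (22 nt, A=11 T=4 G=3 C=4): length 22, outside 17–20 ✗; Tm = 2·15 + 4·7 = 58°C ✓ — fails.
P2 (15 nt, A=4 T=1 G=4 C=6): length 15, outside 17–20 ✗; Tm = 2·5 + 4·10 = 50°C ✓ — fails.
P3 (20 nt, A=1 T=9 G=10 C=0): length 20 ✓; Tm = 2·10 + 4·10 = 60°C ✓ — passes.

P3 only.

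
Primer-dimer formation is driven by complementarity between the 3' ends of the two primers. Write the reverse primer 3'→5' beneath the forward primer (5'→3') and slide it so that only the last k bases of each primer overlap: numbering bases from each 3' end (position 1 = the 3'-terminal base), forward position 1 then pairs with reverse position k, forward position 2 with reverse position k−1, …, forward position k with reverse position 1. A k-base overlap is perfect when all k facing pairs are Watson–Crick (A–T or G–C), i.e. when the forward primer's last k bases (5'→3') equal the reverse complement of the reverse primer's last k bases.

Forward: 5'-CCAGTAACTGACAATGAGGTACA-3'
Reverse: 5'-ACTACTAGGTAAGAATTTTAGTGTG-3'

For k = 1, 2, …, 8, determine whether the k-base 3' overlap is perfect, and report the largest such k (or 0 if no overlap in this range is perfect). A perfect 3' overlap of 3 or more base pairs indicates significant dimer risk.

Longest perfect overlap: 2 complementary base pairs; below the dimer-risk threshold (threshold 3).

Last 8 bases (5'→3') — forward …GAGGTACA, reverse …TTAGTGTG.
Reverse complement of the reverse primer's last 8 bases: CACACTAA; its first k bases are the reverse complement of the reverse primer's last k bases, so a perfect k-base overlap needs the forward primer's last k bases to equal them.
Comparing (forward last k vs required): k=1: A vs C ✗; k=2: CA vs CA ✓; k=3: ACA vs CAC ✗; k=4: TACA vs CACA ✗; k=5: GTACA vs CACAC ✗; k=6: GGTACA vs CACACT ✗; k=7: AGGTACA vs CACACTA ✗; k=8: GAGGTACA vs CACACTAA ✗.
Only k = 2 is perfect, so the longest perfect 3' overlap is 2.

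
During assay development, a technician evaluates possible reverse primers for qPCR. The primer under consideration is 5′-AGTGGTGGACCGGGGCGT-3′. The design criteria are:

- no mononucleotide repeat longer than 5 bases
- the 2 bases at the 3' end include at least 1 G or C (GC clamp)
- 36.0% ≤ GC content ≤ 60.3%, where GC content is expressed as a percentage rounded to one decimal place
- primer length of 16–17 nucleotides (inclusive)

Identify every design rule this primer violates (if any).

Base counts: A=2, T=3, G=10, C=3 (length 18).
homopolymer run: longest run = 4 ✓
GC clamp: 3' end GT has 1 G/C ✓
GC content: GC 13/18 = 72.2%, outside 36.0–60.3% ✗
length: length 18, outside 16–17 ✗

Fails: GC content, length.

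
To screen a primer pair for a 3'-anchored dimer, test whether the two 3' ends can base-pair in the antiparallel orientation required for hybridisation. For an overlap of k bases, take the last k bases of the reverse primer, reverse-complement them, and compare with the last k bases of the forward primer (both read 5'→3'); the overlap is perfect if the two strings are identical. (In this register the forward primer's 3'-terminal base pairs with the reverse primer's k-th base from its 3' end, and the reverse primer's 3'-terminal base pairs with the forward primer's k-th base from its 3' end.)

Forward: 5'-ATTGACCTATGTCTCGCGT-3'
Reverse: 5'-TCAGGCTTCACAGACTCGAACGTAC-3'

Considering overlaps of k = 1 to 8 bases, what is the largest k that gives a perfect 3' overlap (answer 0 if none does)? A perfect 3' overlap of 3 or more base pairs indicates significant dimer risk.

Last 8 bases (5'→3') — forward …TCTCGCGT, reverse …GAACGTAC.
Reverse complement of the reverse primer's last 8 bases: GTACGTTC; its first k bases are the reverse complement of the reverse primer's last k bases, so a perfect k-base overlap needs the forward primer's last k bases to equal them.
Comparing (forward last k vs required): k=1: T vs G ✗; k=2: GT vs GT ✓; k=3: CGT vs GTA ✗; k=4: GCGT vs GTAC ✗; k=5: CGCGT vs GTACG ✗; k=6: TCGCGT vs GTACGT ✗; k=7: CTCGCGT vs GTACGTT ✗; k=8: TCTCGCGT vs GTACGTTC ✗.
Only k = 2 is perfect, so the longest perfect 3' overlap is 2.

Longest perfect overlap: 2 complementary base pairs; below the dimer-risk threshold (threshold 3).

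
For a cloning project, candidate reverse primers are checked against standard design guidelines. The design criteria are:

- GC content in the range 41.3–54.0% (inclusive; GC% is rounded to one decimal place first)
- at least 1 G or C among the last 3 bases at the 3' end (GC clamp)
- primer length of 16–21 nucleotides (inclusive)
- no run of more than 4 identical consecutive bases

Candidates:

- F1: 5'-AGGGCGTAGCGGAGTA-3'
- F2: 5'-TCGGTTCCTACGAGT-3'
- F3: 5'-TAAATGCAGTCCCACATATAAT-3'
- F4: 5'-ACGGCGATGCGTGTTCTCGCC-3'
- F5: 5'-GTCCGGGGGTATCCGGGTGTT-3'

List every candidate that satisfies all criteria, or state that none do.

F1 (16 nt, A=4 T=2 G=8 C=2): GC 10/16 = 62.5%, outside 41.3–54.0% ✗; 3' end GTA has 1 G/C ✓; length 16 ✓; longest run = 3 ✓ — fails.
F2 (15 nt, A=2 T=5 G=4 C=4): GC 8/15 = 53.3% ✓; 3' end AGT has 1 G/C ✓; length 15, outside 16–21 ✗; longest run = 2 ✓ — fails.
F3 (22 nt, A=9 T=6 G=2 C=5): GC 7/22 = 31.8%, outside 41.3–54.0% ✗; 3' end AAT has 0 G/C, need ≥1 ✗; length 22, outside 16–21 ✗; longest run = 3 ✓ — fails.
F4 (21 nt, A=2 T=5 G=7 C=7): GC 14/21 = 66.7%, outside 41.3–54.0% ✗; 3' end GCC has 3 G/C ✓; length 21 ✓; longest run = 2 ✓ — fails.
F5 (21 nt, A=1 T=6 G=10 C=4): GC 14/21 = 66.7%, outside 41.3–54.0% ✗; 3' end GTT has 1 G/C ✓; length 21 ✓; longest run = 5, exceeds 4 ✗ — fails.

None of the candidates satisfy all criteria.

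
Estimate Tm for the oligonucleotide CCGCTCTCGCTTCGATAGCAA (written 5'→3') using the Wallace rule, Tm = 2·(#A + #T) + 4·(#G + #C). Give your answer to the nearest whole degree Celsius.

66°C

Base counts: A=4, T=5, G=4, C=8 (length 21).
Tm = 2·(4+5) + 4·(4+8) = 2·9 + 4·12 = 18 + 48 = 66°C.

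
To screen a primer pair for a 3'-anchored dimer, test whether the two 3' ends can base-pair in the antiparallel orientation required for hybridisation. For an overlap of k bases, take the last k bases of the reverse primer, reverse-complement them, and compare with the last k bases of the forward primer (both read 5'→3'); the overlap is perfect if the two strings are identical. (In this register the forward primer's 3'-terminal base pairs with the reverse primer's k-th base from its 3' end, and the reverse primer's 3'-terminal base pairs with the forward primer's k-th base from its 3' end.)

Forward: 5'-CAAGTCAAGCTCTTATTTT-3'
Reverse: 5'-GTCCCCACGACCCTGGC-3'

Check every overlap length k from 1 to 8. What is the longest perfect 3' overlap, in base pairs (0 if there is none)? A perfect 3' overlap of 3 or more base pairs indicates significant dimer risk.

Longest perfect overlap: 0 complementary base pairs; below the dimer-risk threshold (threshold 3).

Last 8 bases (5'→3') — forward …CTTATTTT, reverse …ACCCTGGC.
Reverse complement of the reverse primer's last 8 bases: GCCAGGGT; its first k bases are the reverse complement of the reverse primer's last k bases, so a perfect k-base overlap needs the forward primer's last k bases to equal them.
Comparing (forward last k vs required): k=1: T vs G ✗; k=2: TT vs GC ✗; k=3: TTT vs GCC ✗; k=4: TTTT vs GCCA ✗; k=5: ATTTT vs GCCAG ✗; k=6: TATTTT vs GCCAGG ✗; k=7: TTATTTT vs GCCAGGG ✗; k=8: CTTATTTT vs GCCAGGGT ✗.
No overlap length from 1 to 8 is perfect, so the longest perfect 3' overlap is 0.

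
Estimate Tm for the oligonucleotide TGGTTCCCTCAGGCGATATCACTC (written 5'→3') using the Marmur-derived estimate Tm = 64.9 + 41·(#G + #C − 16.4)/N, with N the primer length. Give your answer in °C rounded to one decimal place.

59.1°C

Base counts: A=4, T=7, G=5, C=8; G+C = 13, N = 24.
Tm = 64.9 + 41·(13 − 16.4)/24 = 64.9 + -139.40/24 = 59.1°C.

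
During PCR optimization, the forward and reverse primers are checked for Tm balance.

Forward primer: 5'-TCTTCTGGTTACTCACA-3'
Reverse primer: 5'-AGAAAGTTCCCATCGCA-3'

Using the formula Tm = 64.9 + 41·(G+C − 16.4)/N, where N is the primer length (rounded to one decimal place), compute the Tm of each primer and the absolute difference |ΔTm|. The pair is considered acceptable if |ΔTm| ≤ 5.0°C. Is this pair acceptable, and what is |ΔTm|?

Forward: G+C = 7, N = 17 → Tm = 64.9 + 41·(7 − 16.4)/17 = 42.2°C.
Reverse: G+C = 8, N = 17 → Tm = 64.9 + 41·(8 − 16.4)/17 = 44.6°C.
|ΔTm| = |42.2 − 44.6| = 2.4°C, ≤ 5.0°C.

|ΔTm| = 2.4°C; the pair is acceptable.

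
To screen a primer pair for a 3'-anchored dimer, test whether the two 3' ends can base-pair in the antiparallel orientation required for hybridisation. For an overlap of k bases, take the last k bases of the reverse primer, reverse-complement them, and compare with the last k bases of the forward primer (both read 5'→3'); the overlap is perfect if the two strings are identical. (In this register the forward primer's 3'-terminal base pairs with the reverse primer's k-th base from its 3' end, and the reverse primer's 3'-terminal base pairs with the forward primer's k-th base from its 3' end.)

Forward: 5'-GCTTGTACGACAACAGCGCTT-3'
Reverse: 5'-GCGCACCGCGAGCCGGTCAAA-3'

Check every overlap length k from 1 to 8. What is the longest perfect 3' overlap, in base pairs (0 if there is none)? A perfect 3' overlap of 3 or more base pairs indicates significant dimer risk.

Last 8 bases (5'→3') — forward …CAGCGCTT, reverse …CGGTCAAA.
Reverse complement of the reverse primer's last 8 bases: TTTGACCG; its first k bases are the reverse complement of the reverse primer's last k bases, so a perfect k-base overlap needs the forward primer's last k bases to equal them.
Comparing (forward last k vs required): k=1: T vs T ✓; k=2: TT vs TT ✓; k=3: CTT vs TTT ✗; k=4: GCTT vs TTTG ✗; k=5: CGCTT vs TTTGA ✗; k=6: GCGCTT vs TTTGAC ✗; k=7: AGCGCTT vs TTTGACC ✗; k=8: CAGCGCTT vs TTTGACCG ✗.
Perfect overlaps at k = 1, 2; the largest is 2.

Longest perfect overlap: 2 complementary base pairs; below the dimer-risk threshold (threshold 3).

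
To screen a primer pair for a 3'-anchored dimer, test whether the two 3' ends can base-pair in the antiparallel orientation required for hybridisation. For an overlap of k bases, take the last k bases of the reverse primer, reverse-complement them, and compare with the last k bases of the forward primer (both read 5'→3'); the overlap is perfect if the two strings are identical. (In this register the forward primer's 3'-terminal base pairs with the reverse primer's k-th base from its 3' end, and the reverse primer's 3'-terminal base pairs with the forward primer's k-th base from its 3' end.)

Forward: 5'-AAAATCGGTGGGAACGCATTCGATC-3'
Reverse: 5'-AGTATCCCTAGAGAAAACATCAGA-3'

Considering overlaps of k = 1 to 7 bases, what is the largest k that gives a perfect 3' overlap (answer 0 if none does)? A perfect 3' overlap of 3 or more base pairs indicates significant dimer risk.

Longest perfect overlap: 2 complementary base pairs; below the dimer-risk threshold (threshold 3).

Last 7 bases (5'→3') — forward …TTCGATC, reverse …CATCAGA.
Reverse complement of the reverse primer's last 7 bases: TCTGATG; its first k bases are the reverse complement of the reverse primer's last k bases, so a perfect k-base overlap needs the forward primer's last k bases to equal them.
Comparing (forward last k vs required): k=1: C vs T ✗; k=2: TC vs TC ✓; k=3: ATC vs TCT ✗; k=4: GATC vs TCTG ✗; k=5: CGATC vs TCTGA ✗; k=6: TCGATC vs TCTGAT ✗; k=7: TTCGATC vs TCTGATG ✗.
Only k = 2 is perfect, so the longest perfect 3' overlap is 2.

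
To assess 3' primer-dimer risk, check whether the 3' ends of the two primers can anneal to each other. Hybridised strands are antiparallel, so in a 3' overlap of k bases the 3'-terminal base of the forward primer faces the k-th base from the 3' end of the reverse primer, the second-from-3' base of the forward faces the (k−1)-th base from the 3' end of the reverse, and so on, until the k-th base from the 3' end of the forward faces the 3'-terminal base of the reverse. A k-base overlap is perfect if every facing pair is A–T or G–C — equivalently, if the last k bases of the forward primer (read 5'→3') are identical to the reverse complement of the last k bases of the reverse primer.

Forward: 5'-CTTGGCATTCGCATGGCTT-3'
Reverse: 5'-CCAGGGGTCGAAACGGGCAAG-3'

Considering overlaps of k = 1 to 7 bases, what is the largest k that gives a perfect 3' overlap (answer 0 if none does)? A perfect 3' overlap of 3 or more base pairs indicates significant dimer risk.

Last 7 bases (5'→3') — forward …ATGGCTT, reverse …GGGCAAG.
Reverse complement of the reverse primer's last 7 bases: CTTGCCC; its first k bases are the reverse complement of the reverse primer's last k bases, so a perfect k-base overlap needs the forward primer's last k bases to equal them.
Comparing (forward last k vs required): k=1: T vs C ✗; k=2: TT vs CT ✗; k=3: CTT vs CTT ✓; k=4: GCTT vs CTTG ✗; k=5: GGCTT vs CTTGC ✗; k=6: TGGCTT vs CTTGCC ✗; k=7: ATGGCTT vs CTTGCCC ✗.
Only k = 3 is perfect, so the longest perfect 3' overlap is 3.

Longest perfect overlap: 3 complementary base pairs; significant dimer risk (threshold 3).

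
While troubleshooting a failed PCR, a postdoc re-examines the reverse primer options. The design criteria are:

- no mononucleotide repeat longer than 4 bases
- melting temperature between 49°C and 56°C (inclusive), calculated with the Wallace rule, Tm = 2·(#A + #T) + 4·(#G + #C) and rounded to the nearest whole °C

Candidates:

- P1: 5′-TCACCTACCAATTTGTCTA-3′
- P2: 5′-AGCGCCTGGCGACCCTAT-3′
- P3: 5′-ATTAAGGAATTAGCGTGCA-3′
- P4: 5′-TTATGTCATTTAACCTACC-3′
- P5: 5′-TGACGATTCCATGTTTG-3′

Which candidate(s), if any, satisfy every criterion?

P1 (19 nt, A=5 T=7 G=1 C=6): longest run = 3 ✓; Tm = 2·12 + 4·7 = 52°C ✓ — passes.
P2 (18 nt, A=3 T=3 G=5 C=7): longest run = 3 ✓; Tm = 2·6 + 4·12 = 60°C, outside 49–56°C ✗ — fails.
P3 (19 nt, A=7 T=5 G=5 C=2): longest run = 2 ✓; Tm = 2·12 + 4·7 = 52°C ✓ — passes.
P4 (19 nt, A=5 T=8 G=1 C=5): longest run = 3 ✓; Tm = 2·13 + 4·6 = 50°C ✓ — passes.
P5 (17 nt, A=3 T=7 G=4 C=3): longest run = 3 ✓; Tm = 2·10 + 4·7 = 48°C, outside 49–56°C ✗ — fails.

P1, P3 and P4.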